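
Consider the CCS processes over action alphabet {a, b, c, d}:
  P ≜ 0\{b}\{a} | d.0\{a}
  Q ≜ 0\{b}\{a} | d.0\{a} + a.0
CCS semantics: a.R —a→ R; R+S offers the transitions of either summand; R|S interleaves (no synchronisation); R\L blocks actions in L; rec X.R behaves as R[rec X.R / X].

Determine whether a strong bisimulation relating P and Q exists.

P's transition system — 2 states:
  p0 = 0\{b}\{a} | d.0\{a} ⊢ =d=> p1
  p1 = 0\{b}\{a} | 0\{a} ⊢ (no moves)
Q's transition system — 3 states:
  q0 = 0\{b}\{a} | d.0\{a} + a.0 ⊢ =a=> q1, =d=> q2
  q1 = 0 ⊢ (no moves)
  q2 = 0\{b}\{a} | 0\{a} ⊢ (no moves)
Coarsest stable partition (strong bisimilarity classes):
  B0 = {p0}
  B1 = {p1, q1, q2}
  B2 = {q0}
p0 ∈ B0, q0 ∈ B2 → different blocks

not bisimilar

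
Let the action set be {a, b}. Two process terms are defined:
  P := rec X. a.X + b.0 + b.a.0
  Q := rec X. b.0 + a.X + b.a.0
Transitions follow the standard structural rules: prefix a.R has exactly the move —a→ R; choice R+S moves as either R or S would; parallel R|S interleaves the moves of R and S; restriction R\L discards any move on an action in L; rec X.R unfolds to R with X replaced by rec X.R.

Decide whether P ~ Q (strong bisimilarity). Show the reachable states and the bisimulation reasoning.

LTS(P): 3 reachable states
  s0 = rec X. a.X + b.0 + b.a.0 → -a-> s0, -b-> s1, -b-> s2
  s1 = 0 → ∅
  s2 = a.0 → -a-> s1
LTS(Q): 3 reachable states
  t0 = rec X. b.0 + a.X + b.a.0 → -a-> t0, -b-> t1, -b-> t2
  t1 = 0 → ∅
  t2 = a.0 → -a-> t1
Bisimilarity quotient blocks:
  B0 = {s0, t0}
  B1 = {s2, t2}
  B2 = {s1, t1}
s0 ∈ B0, t0 ∈ B0 → same block

bisimilar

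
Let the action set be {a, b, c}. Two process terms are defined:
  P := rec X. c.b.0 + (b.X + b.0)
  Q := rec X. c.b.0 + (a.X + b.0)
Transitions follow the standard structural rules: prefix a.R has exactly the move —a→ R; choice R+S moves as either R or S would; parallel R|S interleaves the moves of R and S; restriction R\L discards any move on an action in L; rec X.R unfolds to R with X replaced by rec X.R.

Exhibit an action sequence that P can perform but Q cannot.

Reachable graph of P (3 states):
  m0 = rec X. c.b.0 + (b.X + b.0) | -b-> m0, -b-> m1, -c-> m2
  m1 = 0 | (no moves)
  m2 = b.0 | -b-> m1
Reachable graph of Q (3 states):
  n0 = rec X. c.b.0 + (a.X + b.0) | -a-> n0, -b-> n1, -c-> n2
  n1 = 0 | (no moves)
  n2 = b.0 | -b-> n1
Run σ = ⟨bb⟩ on P: start {m0}
  step 1 (b): {m0, m1}
  step 2 (b): {m0, m1}
  — P admits the full trace.
Run σ = ⟨bb⟩ on Q: start {n0}
  step 1 (b): {n1}
  step 2 (b): ∅ (Q stuck)

bb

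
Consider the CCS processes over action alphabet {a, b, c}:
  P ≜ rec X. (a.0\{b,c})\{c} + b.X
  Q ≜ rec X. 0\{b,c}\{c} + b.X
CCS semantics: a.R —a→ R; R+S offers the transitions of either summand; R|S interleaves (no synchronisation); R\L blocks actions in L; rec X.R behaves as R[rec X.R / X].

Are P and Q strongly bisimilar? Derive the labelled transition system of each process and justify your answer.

P ≁ Q

P's transition system — 2 states:
  s0 = rec X. (a.0\{b,c})\{c} + b.X ⊢ —a→ s1, —b→ s0
  s1 = 0\{b,c}\{c} ⊢ stopped
Q's transition system — 1 states:
  t0 = rec X. 0\{b,c}\{c} + b.X ⊢ —b→ t0
Coarsest stable partition (strong bisimilarity classes):
  B0 = {s0}
  B1 = {s1}
  B2 = {t0}
s0 ∈ B0, t0 ∈ B2 → different blocks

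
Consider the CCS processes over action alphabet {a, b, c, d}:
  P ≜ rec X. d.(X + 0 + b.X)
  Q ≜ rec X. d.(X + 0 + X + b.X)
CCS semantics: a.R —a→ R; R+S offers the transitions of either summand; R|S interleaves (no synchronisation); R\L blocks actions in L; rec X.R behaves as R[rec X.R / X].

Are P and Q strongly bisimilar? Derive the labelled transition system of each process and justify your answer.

P ~ Q

Reachable graph of P (2 states):
  s0 = rec X. d.(X + 0 + b.X) | =d=> s1
  s1 = (rec X. d.(X + 0 + b.X)) + 0 + b.(rec X. d.(X + 0 + b.X)) | =b=> s0, =d=> s1
Reachable graph of Q (2 states):
  t0 = rec X. d.(X + 0 + X + b.X) | =d=> t1
  t1 = (rec X. d.(X + 0 + X + b.X)) + 0 + (rec X. d.(X + 0 + X + b.X)) + b.(rec X. d.(X + 0 + X + b.X)) | =b=> t0, =d=> t1
Coarsest stable partition (strong bisimilarity classes):
  B0 = {s0, t0}
  B1 = {s1, t1}
s0 ∈ B0, t0 ∈ B0 → same block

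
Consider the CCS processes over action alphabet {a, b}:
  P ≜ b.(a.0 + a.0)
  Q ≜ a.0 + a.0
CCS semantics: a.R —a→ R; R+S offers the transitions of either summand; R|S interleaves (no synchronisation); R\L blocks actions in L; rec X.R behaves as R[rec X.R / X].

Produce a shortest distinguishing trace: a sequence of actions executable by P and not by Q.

Reachable graph of P (3 states):
  s0 = b.(a.0 + a.0) | ··b··> s1
  s1 = a.0 + a.0 | ··a··> s2
  s2 = 0 | (no moves)
Reachable graph of Q (2 states):
  t0 = a.0 + a.0 | ··a··> t1
  t1 = 0 | (no moves)
Trace ⟨b⟩ through P, begin at {s0}:
  [1] b ⇒ {s1}
  — P admits the full trace.
Trace ⟨b⟩ through Q, begin at {t0}:
  [1] b ⇒ no successor for Q

b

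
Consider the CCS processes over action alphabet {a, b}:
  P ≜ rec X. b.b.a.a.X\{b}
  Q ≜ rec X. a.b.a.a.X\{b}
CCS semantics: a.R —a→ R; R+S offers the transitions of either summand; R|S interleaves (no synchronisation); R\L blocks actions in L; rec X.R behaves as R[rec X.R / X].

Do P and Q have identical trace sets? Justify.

P's transition system — 5 states:
  m0 = rec X. b.b.a.a.X\{b} has moves --b--▸ m1
  m1 = b.a.a.(rec X. b.b.a.a.X\{b})\{b} has moves --b--▸ m2
  m2 = a.a.(rec X. b.b.a.a.X\{b})\{b} has moves --a--▸ m3
  m3 = a.(rec X. b.b.a.a.X\{b})\{b} has moves --a--▸ m4
  m4 = (rec X. b.b.a.a.X\{b})\{b} has moves stopped
Q's transition system — 6 states:
  n0 = rec X. a.b.a.a.X\{b} has moves --a--▸ n1
  n1 = b.a.a.(rec X. a.b.a.a.X\{b})\{b} has moves --b--▸ n2
  n2 = a.a.(rec X. a.b.a.a.X\{b})\{b} has moves --a--▸ n3
  n3 = a.(rec X. a.b.a.a.X\{b})\{b} has moves --a--▸ n4
  n4 = (rec X. a.b.a.a.X\{b})\{b} has moves --a--▸ n5
  n5 = (b.a.a.(rec X. a.b.a.a.X\{b})\{b})\{b} has moves stopped
Run σ = ⟨b⟩ on P: start {m0}
  [1] b ⇒ {m1}
  P completes σ.
Run σ = ⟨b⟩ on Q: start {n0}
  [1] b ⇒ no successor for Q

traces(P) ≠ traces(Q) — witness ⟨b⟩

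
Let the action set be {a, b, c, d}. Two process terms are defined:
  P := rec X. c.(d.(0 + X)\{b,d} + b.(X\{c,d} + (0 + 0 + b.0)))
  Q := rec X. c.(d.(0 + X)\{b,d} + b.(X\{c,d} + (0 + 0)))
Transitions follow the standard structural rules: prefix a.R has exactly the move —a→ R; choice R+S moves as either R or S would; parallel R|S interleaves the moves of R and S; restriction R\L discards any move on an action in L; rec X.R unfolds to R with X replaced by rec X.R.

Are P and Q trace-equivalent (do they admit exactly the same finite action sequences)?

traces(P) ≠ traces(Q) — witness ⟨cbb⟩

P's transition system — 6 states:
  s0 = rec X. c.(d.(0 + X)\{b,d} + b.(X\{c,d} + (0 + 0 + b.0))) ⊢ =c=> s1
  s1 = d.(0 + (rec X. c.(d.(0 + X)\{b,d} + b.(X\{c,d} + (0 + 0 + b.0)))))\{b,d} + b.((rec X. c.(d.(0 + X)\{b,d} + b.(X\{c,d} + (0 + 0 + b.0))))\{c,d} + (0 + 0 + b.0)) ⊢ =b=> s2, =d=> s3
  s2 = (rec X. c.(d.(0 + X)\{b,d} + b.(X\{c,d} + (0 + 0 + b.0))))\{c,d} + (0 + 0 + b.0) ⊢ =b=> s4
  s3 = (0 + (rec X. c.(d.(0 + X)\{b,d} + b.(X\{c,d} + (0 + 0 + b.0)))))\{b,d} ⊢ =c=> s5
  s4 = 0 ⊢ ∅
  s5 = (d.(0 + (rec X. c.(d.(0 + X)\{b,d} + b.(X\{c,d} + (0 + 0 + b.0)))))\{b,d} + b.((rec X. c.(d.(0 + X)\{b,d} + b.(X\{c,d} + (0 + 0 + b.0))))\{c,d} + (0 + 0 + b.0)))\{b,d} ⊢ ∅
Q's transition system — 5 states:
  t0 = rec X. c.(d.(0 + X)\{b,d} + b.(X\{c,d} + (0 + 0))) ⊢ =c=> t1
  t1 = d.(0 + (rec X. c.(d.(0 + X)\{b,d} + b.(X\{c,d} + (0 + 0)))))\{b,d} + b.((rec X. c.(d.(0 + X)\{b,d} + b.(X\{c,d} + (0 + 0))))\{c,d} + (0 + 0)) ⊢ =b=> t2, =d=> t3
  t2 = (rec X. c.(d.(0 + X)\{b,d} + b.(X\{c,d} + (0 + 0))))\{c,d} + (0 + 0) ⊢ ∅
  t3 = (0 + (rec X. c.(d.(0 + X)\{b,d} + b.(X\{c,d} + (0 + 0)))))\{b,d} ⊢ =c=> t4
  t4 = (d.(0 + (rec X. c.(d.(0 + X)\{b,d} + b.(X\{c,d} + (0 + 0)))))\{b,d} + b.((rec X. c.(d.(0 + X)\{b,d} + b.(X\{c,d} + (0 + 0))))\{c,d} + (0 + 0)))\{b,d} ⊢ ∅
Run σ = ⟨cbb⟩ on P: start {s0}
  after c @ step 1: {s1}
  after b @ step 2: {s2}
  after b @ step 3: {s4}
  P completes σ.
Run σ = ⟨cbb⟩ on Q: start {t0}
  after c @ step 1: {t1}
  after b @ step 2: {t2}
  after b @ step 3: ∅ (Q stuck)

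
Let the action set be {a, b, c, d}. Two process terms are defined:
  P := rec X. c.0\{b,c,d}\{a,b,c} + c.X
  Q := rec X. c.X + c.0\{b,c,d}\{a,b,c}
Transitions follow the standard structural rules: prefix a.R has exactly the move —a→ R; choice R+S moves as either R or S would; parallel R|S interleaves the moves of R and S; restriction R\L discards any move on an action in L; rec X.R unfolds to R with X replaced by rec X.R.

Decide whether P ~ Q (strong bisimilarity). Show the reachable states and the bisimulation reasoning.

LTS(P): 2 reachable states
  p0 = rec X. c.0\{b,c,d}\{a,b,c} + c.X | ··c··> p0, ··c··> p1
  p1 = 0\{b,c,d}\{a,b,c} | ∅
LTS(Q): 2 reachable states
  q0 = rec X. c.X + c.0\{b,c,d}\{a,b,c} | ··c··> q0, ··c··> q1
  q1 = 0\{b,c,d}\{a,b,c} | ∅
Coarsest stable partition (strong bisimilarity classes):
  B0 = {p0, q0}
  B1 = {p1, q1}
p0 ∈ B0, q0 ∈ B0 → same block

P ~ Q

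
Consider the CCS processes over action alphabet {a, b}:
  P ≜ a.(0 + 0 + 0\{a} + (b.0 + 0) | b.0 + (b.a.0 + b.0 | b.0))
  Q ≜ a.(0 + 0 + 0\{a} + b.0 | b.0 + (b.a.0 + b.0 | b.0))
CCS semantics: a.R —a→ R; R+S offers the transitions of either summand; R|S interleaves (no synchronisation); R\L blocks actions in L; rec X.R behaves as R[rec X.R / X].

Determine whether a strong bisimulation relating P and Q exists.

YES

P's transition system — 8 states:
  m0 = a.(0 + 0 + 0\{a} + (b.0 + 0) | b.0 + (b.a.0 + b.0 | b.0)) ⊢ =a=> m1
  m1 = 0 + 0 + 0\{a} + (b.0 + 0) | b.0 + (b.a.0 + b.0 | b.0) ⊢ =b=> m2, =b=> m3, =b=> m4, =b=> m5
  m2 = (b.0 + 0) | 0 ⊢ =b=> m6
  m3 = 0 | b.0 ⊢ =b=> m6
  m4 = a.0 ⊢ =a=> m7
  m5 = b.0 | 0 ⊢ =b=> m6
  m6 = 0 | 0 ⊢ deadlocked
  m7 = 0 ⊢ deadlocked
Q's transition system — 7 states:
  n0 = a.(0 + 0 + 0\{a} + b.0 | b.0 + (b.a.0 + b.0 | b.0)) ⊢ =a=> n1
  n1 = 0 + 0 + 0\{a} + b.0 | b.0 + (b.a.0 + b.0 | b.0) ⊢ =b=> n2, =b=> n3, =b=> n4
  n2 = 0 | b.0 ⊢ =b=> n5
  n3 = a.0 ⊢ =a=> n6
  n4 = b.0 | 0 ⊢ =b=> n5
  n5 = 0 | 0 ⊢ deadlocked
  n6 = 0 ⊢ deadlocked
Partition-refinement fixed point:
  B0 = {m0, n0}
  B1 = {m1, n1}
  B2 = {m2, m3, m5, n2, n4}
  B3 = {m6, m7, n5, n6}
  B4 = {m4, n3}
m0 ∈ B0, n0 ∈ B0 → same block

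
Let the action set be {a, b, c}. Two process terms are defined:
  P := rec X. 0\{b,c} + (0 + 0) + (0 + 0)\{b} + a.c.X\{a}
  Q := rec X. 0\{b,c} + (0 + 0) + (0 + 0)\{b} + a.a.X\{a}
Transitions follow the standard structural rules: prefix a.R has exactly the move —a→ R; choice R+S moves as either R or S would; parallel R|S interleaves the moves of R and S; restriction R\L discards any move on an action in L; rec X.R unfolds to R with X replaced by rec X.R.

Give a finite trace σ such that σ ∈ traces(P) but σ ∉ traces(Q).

ac

Reachable graph of P (3 states):
  m0 = rec X. 0\{b,c} + (0 + 0) + (0 + 0)\{b} + a.c.X\{a} has moves =a=> m1
  m1 = c.(rec X. 0\{b,c} + (0 + 0) + (0 + 0)\{b} + a.c.X\{a})\{a} has moves =c=> m2
  m2 = (rec X. 0\{b,c} + (0 + 0) + (0 + 0)\{b} + a.c.X\{a})\{a} has moves ∅
Reachable graph of Q (3 states):
  n0 = rec X. 0\{b,c} + (0 + 0) + (0 + 0)\{b} + a.a.X\{a} has moves =a=> n1
  n1 = a.(rec X. 0\{b,c} + (0 + 0) + (0 + 0)\{b} + a.a.X\{a})\{a} has moves =a=> n2
  n2 = (rec X. 0\{b,c} + (0 + 0) + (0 + 0)\{b} + a.a.X\{a})\{a} has moves ∅
Executing ac from P (initial set {m0}):
  after a @ step 1: {m1}
  after c @ step 2: {m2}
  — P admits the full trace.
Executing ac from Q (initial set {n0}):
  after a @ step 1: {n1}
  after c @ step 2: ∅  — Q cannot continue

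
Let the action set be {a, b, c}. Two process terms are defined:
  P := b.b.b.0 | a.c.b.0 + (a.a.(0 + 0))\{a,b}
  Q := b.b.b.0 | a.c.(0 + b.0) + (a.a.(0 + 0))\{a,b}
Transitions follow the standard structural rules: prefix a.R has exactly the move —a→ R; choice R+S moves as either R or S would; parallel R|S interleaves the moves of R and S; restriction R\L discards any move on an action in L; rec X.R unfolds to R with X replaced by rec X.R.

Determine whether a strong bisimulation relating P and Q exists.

P's transition system — 16 states:
  s0 = b.b.b.0 | a.c.b.0 + (a.a.(0 + 0))\{a,b} ⊢ =a=> s1, =b=> s2
  s1 = b.b.b.0 | c.b.0 ⊢ =b=> s3, =c=> s4
  s2 = b.b.0 | a.c.b.0 ⊢ =a=> s3, =b=> s5
  s3 = b.b.0 | c.b.0 ⊢ =b=> s6, =c=> s7
  s4 = b.b.b.0 | b.0 ⊢ =b=> s7, =b=> s8
  s5 = b.0 | a.c.b.0 ⊢ =a=> s6, =b=> s9
  s6 = b.0 | c.b.0 ⊢ =b=> s10, =c=> s11
  s7 = b.b.0 | b.0 ⊢ =b=> s11, =b=> s12
  s8 = b.b.b.0 | 0 ⊢ =b=> s12
  s9 = 0 | a.c.b.0 ⊢ =a=> s10
  s10 = 0 | c.b.0 ⊢ =c=> s13
  s11 = b.0 | b.0 ⊢ =b=> s13, =b=> s14
  s12 = b.b.0 | 0 ⊢ =b=> s14
  s13 = 0 | b.0 ⊢ =b=> s15
  s14 = b.0 | 0 ⊢ =b=> s15
  s15 = 0 | 0 ⊢ ∅
Q's transition system — 16 states:
  t0 = b.b.b.0 | a.c.(0 + b.0) + (a.a.(0 + 0))\{a,b} ⊢ =a=> t1, =b=> t2
  t1 = b.b.b.0 | c.(0 + b.0) ⊢ =b=> t3, =c=> t4
  t2 = b.b.0 | a.c.(0 + b.0) ⊢ =a=> t3, =b=> t5
  t3 = b.b.0 | c.(0 + b.0) ⊢ =b=> t6, =c=> t7
  t4 = b.b.b.0 | (0 + b.0) ⊢ =b=> t7, =b=> t8
  t5 = b.0 | a.c.(0 + b.0) ⊢ =a=> t6, =b=> t9
  t6 = b.0 | c.(0 + b.0) ⊢ =b=> t10, =c=> t11
  t7 = b.b.0 | (0 + b.0) ⊢ =b=> t11, =b=> t12
  t8 = b.b.b.0 | 0 ⊢ =b=> t12
  t9 = 0 | a.c.(0 + b.0) ⊢ =a=> t10
  t10 = 0 | c.(0 + b.0) ⊢ =c=> t13
  t11 = b.0 | (0 + b.0) ⊢ =b=> t13, =b=> t14
  t12 = b.b.0 | 0 ⊢ =b=> t14
  t13 = 0 | (0 + b.0) ⊢ =b=> t15
  t14 = b.0 | 0 ⊢ =b=> t15
  t15 = 0 | 0 ⊢ ∅
Partition-refinement fixed point:
  B0 = {s0, t0}
  B1 = {s2, t2}
  B2 = {s5, t5}
  B3 = {s9, t9}
  B4 = {s10, t10}
  B5 = {s13, s14, t13, t14}
  B6 = {s15, t15}
  B7 = {s6, t6}
  B8 = {s11, s12, t11, t12}
  B9 = {s3, t3}
  B10 = {s7, s8, t7, t8}
  B11 = {s1, t1}
  B12 = {s4, t4}
s0 ∈ B0, t0 ∈ B0 → same block

bisimilar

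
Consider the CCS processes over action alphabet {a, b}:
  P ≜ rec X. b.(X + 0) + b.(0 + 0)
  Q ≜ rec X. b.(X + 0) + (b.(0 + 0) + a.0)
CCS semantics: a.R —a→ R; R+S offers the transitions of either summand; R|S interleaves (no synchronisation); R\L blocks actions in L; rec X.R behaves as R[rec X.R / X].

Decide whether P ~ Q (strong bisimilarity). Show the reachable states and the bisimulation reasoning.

Reachable graph of P (3 states):
  m0 = rec X. b.(X + 0) + b.(0 + 0) :: —b→ m1, —b→ m2
  m1 = (rec X. b.(X + 0) + b.(0 + 0)) + 0 :: —b→ m1, —b→ m2
  m2 = 0 + 0 :: stopped
Reachable graph of Q (4 states):
  n0 = rec X. b.(X + 0) + (b.(0 + 0) + a.0) :: —a→ n1, —b→ n2, —b→ n3
  n1 = 0 :: stopped
  n2 = (rec X. b.(X + 0) + (b.(0 + 0) + a.0)) + 0 :: —a→ n1, —b→ n2, —b→ n3
  n3 = 0 + 0 :: stopped
Partition-refinement fixed point:
  B0 = {m0, m1}
  B1 = {m2, n1, n3}
  B2 = {n0, n2}
m0 ∈ B0, n0 ∈ B2 → different blocks

not bisimilar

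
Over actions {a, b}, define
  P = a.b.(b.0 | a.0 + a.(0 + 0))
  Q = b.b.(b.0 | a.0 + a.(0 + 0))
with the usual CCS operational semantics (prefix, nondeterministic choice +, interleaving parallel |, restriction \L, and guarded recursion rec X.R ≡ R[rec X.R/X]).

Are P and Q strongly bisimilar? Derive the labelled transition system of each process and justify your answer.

P's transition system — 7 states:
  u0 = a.b.(b.0 | a.0 + a.(0 + 0)) | =a=> u1
  u1 = b.(b.0 | a.0 + a.(0 + 0)) | =b=> u2
  u2 = b.0 | a.0 + a.(0 + 0) | =a=> u3, =a=> u4, =b=> u5
  u3 = 0 + 0 | ∅
  u4 = b.0 | 0 | =b=> u6
  u5 = 0 | a.0 | =a=> u6
  u6 = 0 | 0 | ∅
Q's transition system — 7 states:
  v0 = b.b.(b.0 | a.0 + a.(0 + 0)) | =b=> v1
  v1 = b.(b.0 | a.0 + a.(0 + 0)) | =b=> v2
  v2 = b.0 | a.0 + a.(0 + 0) | =a=> v3, =a=> v4, =b=> v5
  v3 = 0 + 0 | ∅
  v4 = b.0 | 0 | =b=> v6
  v5 = 0 | a.0 | =a=> v6
  v6 = 0 | 0 | ∅
Bisimilarity quotient blocks:
  B0 = {u0}
  B1 = {u1, v1}
  B2 = {u2, v2}
  B3 = {u3, u6, v3, v6}
  B4 = {u5, v5}
  B5 = {u4, v4}
  B6 = {v0}
u0 ∈ B0, v0 ∈ B6 → different blocks

NO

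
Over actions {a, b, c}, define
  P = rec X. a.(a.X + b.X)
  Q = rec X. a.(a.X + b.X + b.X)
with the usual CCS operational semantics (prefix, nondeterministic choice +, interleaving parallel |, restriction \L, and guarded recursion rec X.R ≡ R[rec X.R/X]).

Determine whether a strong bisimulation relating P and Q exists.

P's transition system — 2 states:
  u0 = rec X. a.(a.X + b.X) → ··a··> u1
  u1 = a.(rec X. a.(a.X + b.X)) + b.(rec X. a.(a.X + b.X)) → ··a··> u0, ··b··> u0
Q's transition system — 2 states:
  v0 = rec X. a.(a.X + b.X + b.X) → ··a··> v1
  v1 = a.(rec X. a.(a.X + b.X + b.X)) + b.(rec X. a.(a.X + b.X + b.X)) + b.(rec X. a.(a.X + b.X + b.X)) → ··a··> v0, ··b··> v0
Partition-refinement fixed point:
  B0 = {u0, v0}
  B1 = {u1, v1}
u0 ∈ B0, v0 ∈ B0 → same block

YES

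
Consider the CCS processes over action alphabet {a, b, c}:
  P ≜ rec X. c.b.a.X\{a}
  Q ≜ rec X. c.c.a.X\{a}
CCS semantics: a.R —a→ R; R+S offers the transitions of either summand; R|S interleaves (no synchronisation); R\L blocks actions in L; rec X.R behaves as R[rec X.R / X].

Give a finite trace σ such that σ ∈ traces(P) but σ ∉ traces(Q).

LTS(P): 6 reachable states
  u0 = rec X. c.b.a.X\{a} ⊢ ··c··> u1
  u1 = b.a.(rec X. c.b.a.X\{a})\{a} ⊢ ··b··> u2
  u2 = a.(rec X. c.b.a.X\{a})\{a} ⊢ ··a··> u3
  u3 = (rec X. c.b.a.X\{a})\{a} ⊢ ··c··> u4
  u4 = (b.a.(rec X. c.b.a.X\{a})\{a})\{a} ⊢ ··b··> u5
  u5 = (a.(rec X. c.b.a.X\{a})\{a})\{a} ⊢ stopped
LTS(Q): 6 reachable states
  v0 = rec X. c.c.a.X\{a} ⊢ ··c··> v1
  v1 = c.a.(rec X. c.c.a.X\{a})\{a} ⊢ ··c··> v2
  v2 = a.(rec X. c.c.a.X\{a})\{a} ⊢ ··a··> v3
  v3 = (rec X. c.c.a.X\{a})\{a} ⊢ ··c··> v4
  v4 = (c.a.(rec X. c.c.a.X\{a})\{a})\{a} ⊢ ··c··> v5
  v5 = (a.(rec X. c.c.a.X\{a})\{a})\{a} ⊢ stopped
Trace ⟨cb⟩ through P, begin at {u0}:
  [1] c ⇒ {u1}
  [2] b ⇒ {u2}
  — P admits the full trace.
Trace ⟨cb⟩ through Q, begin at {v0}:
  [1] c ⇒ {v1}
  [2] b ⇒ ∅  — Q cannot continue

cb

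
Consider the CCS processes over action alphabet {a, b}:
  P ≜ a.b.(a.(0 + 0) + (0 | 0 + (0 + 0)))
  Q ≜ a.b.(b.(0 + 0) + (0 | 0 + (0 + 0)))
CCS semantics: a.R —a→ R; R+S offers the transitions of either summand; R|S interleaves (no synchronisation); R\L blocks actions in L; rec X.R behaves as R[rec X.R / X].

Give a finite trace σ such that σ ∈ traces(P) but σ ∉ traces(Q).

P's transition system — 4 states:
  p0 = a.b.(a.(0 + 0) + (0 | 0 + (0 + 0))) → —a→ p1
  p1 = b.(a.(0 + 0) + (0 | 0 + (0 + 0))) → —b→ p2
  p2 = a.(0 + 0) + (0 | 0 + (0 + 0)) → —a→ p3
  p3 = 0 + 0 → deadlocked
Q's transition system — 4 states:
  q0 = a.b.(b.(0 + 0) + (0 | 0 + (0 + 0))) → —a→ q1
  q1 = b.(b.(0 + 0) + (0 | 0 + (0 + 0))) → —b→ q2
  q2 = b.(0 + 0) + (0 | 0 + (0 + 0)) → —b→ q3
  q3 = 0 + 0 → deadlocked
Executing aba from P (initial set {p0}):
  [1] a ⇒ {p1}
  [2] b ⇒ {p2}
  [3] a ⇒ {p3}
  P completes σ.
Executing aba from Q (initial set {q0}):
  [1] a ⇒ {q1}
  [2] b ⇒ {q2}
  [3] a ⇒ ∅ (Q stuck)

aba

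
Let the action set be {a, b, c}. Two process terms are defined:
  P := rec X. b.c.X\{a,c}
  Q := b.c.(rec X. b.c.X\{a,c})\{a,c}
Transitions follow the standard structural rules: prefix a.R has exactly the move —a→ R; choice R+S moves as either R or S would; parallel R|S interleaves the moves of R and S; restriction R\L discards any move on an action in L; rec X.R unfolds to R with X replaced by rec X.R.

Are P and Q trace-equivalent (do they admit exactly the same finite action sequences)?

trace-equivalent

Reachable graph of P (4 states):
  m0 = rec X. b.c.X\{a,c} → --b--▸ m1
  m1 = c.(rec X. b.c.X\{a,c})\{a,c} → --c--▸ m2
  m2 = (rec X. b.c.X\{a,c})\{a,c} → --b--▸ m3
  m3 = (c.(rec X. b.c.X\{a,c})\{a,c})\{a,c} → stopped
Reachable graph of Q (4 states):
  n0 = b.c.(rec X. b.c.X\{a,c})\{a,c} → --b--▸ n1
  n1 = c.(rec X. b.c.X\{a,c})\{a,c} → --c--▸ n2
  n2 = (rec X. b.c.X\{a,c})\{a,c} → --b--▸ n3
  n3 = (c.(rec X. b.c.X\{a,c})\{a,c})\{a,c} → stopped
Bisimilarity quotient blocks:
  B0 = {m0, n0}
  B1 = {m1, n1}
  B2 = {m2, n2}
  B3 = {m3, n3}
m0 ∈ B0, n0 ∈ B0 → same block
Bisimilar ⇒ trace-equivalent.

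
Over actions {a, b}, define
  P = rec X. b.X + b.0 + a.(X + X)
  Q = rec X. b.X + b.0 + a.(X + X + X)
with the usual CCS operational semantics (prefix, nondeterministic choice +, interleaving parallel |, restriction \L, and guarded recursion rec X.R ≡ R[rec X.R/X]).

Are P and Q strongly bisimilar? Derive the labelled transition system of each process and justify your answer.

LTS(P): 3 reachable states
  s0 = rec X. b.X + b.0 + a.(X + X) has moves -a-> s1, -b-> s0, -b-> s2
  s1 = (rec X. b.X + b.0 + a.(X + X)) + (rec X. b.X + b.0 + a.(X + X)) has moves -a-> s1, -b-> s0, -b-> s2
  s2 = 0 has moves ·
LTS(Q): 3 reachable states
  t0 = rec X. b.X + b.0 + a.(X + X + X) has moves -a-> t1, -b-> t0, -b-> t2
  t1 = (rec X. b.X + b.0 + a.(X + X + X)) + (rec X. b.X + b.0 + a.(X + X + X)) + (rec X. b.X + b.0 + a.(X + X + X)) has moves -a-> t1, -b-> t0, -b-> t2
  t2 = 0 has moves ·
Coarsest stable partition (strong bisimilarity classes):
  B0 = {s0, s1, t0, t1}
  B1 = {s2, t2}
s0 ∈ B0, t0 ∈ B0 → same block

bisimilar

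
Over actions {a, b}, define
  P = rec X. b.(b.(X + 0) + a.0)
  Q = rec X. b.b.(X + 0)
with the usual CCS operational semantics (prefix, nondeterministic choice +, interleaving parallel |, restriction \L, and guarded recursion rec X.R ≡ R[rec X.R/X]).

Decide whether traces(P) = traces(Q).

NO — witness ⟨ba⟩

LTS(P): 4 reachable states
  u0 = rec X. b.(b.(X + 0) + a.0) → -b-> u1
  u1 = b.((rec X. b.(b.(X + 0) + a.0)) + 0) + a.0 → -a-> u2, -b-> u3
  u2 = 0 → (no moves)
  u3 = (rec X. b.(b.(X + 0) + a.0)) + 0 → -b-> u1
LTS(Q): 3 reachable states
  v0 = rec X. b.b.(X + 0) → -b-> v1
  v1 = b.((rec X. b.b.(X + 0)) + 0) → -b-> v2
  v2 = (rec X. b.b.(X + 0)) + 0 → -b-> v1
Trace ⟨ba⟩ through P, begin at {u0}:
  step 1 (b): {u1}
  step 2 (a): {u2}
  ✓ P
Trace ⟨ba⟩ through Q, begin at {v0}:
  step 1 (b): {v1}
  step 2 (a): ∅  — Q cannot continue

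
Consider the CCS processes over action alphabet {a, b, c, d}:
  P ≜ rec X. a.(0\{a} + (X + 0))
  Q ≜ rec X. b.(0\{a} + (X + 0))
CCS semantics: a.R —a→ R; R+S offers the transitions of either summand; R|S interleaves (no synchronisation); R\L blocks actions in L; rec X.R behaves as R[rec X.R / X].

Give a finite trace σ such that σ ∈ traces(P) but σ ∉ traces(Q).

Reachable graph of P (2 states):
  u0 = rec X. a.(0\{a} + (X + 0)) :: ··a··> u1
  u1 = 0\{a} + ((rec X. a.(0\{a} + (X + 0))) + 0) :: ··a··> u1
Reachable graph of Q (2 states):
  v0 = rec X. b.(0\{a} + (X + 0)) :: ··b··> v1
  v1 = 0\{a} + ((rec X. b.(0\{a} + (X + 0))) + 0) :: ··b··> v1
Run σ = ⟨a⟩ on P: start {u0}
  step 1 (a): {u1}
  — P admits the full trace.
Run σ = ⟨a⟩ on Q: start {v0}
  step 1 (a): ∅  — Q cannot continue

a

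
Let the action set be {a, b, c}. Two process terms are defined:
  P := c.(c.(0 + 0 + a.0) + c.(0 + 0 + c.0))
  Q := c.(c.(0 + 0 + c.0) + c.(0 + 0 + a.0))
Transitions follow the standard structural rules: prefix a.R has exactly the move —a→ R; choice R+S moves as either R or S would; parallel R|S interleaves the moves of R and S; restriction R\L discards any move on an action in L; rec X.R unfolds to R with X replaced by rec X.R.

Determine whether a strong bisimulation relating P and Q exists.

YES

LTS(P): 5 reachable states
  m0 = c.(c.(0 + 0 + a.0) + c.(0 + 0 + c.0)) has moves -c-> m1
  m1 = c.(0 + 0 + a.0) + c.(0 + 0 + c.0) has moves -c-> m2, -c-> m3
  m2 = 0 + 0 + a.0 has moves -a-> m4
  m3 = 0 + 0 + c.0 has moves -c-> m4
  m4 = 0 has moves (no moves)
LTS(Q): 5 reachable states
  n0 = c.(c.(0 + 0 + c.0) + c.(0 + 0 + a.0)) has moves -c-> n1
  n1 = c.(0 + 0 + c.0) + c.(0 + 0 + a.0) has moves -c-> n2, -c-> n3
  n2 = 0 + 0 + a.0 has moves -a-> n4
  n3 = 0 + 0 + c.0 has moves -c-> n4
  n4 = 0 has moves (no moves)
Bisimilarity quotient blocks:
  B0 = {m0, n0}
  B1 = {m1, n1}
  B2 = {m2, n2}
  B3 = {m4, n4}
  B4 = {m3, n3}
m0 ∈ B0, n0 ∈ B0 → same block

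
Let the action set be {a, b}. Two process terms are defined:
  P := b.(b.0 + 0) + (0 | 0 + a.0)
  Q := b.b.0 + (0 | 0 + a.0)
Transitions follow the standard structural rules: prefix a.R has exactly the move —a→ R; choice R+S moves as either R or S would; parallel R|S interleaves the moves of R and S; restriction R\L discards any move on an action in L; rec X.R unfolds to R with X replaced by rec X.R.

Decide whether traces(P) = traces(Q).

traces(P) = traces(Q)

P's transition system — 3 states:
  s0 = b.(b.0 + 0) + (0 | 0 + a.0) ⊢ ··a··> s1, ··b··> s2
  s1 = 0 ⊢ stopped
  s2 = b.0 + 0 ⊢ ··b··> s1
Q's transition system — 3 states:
  t0 = b.b.0 + (0 | 0 + a.0) ⊢ ··a··> t1, ··b··> t2
  t1 = 0 ⊢ stopped
  t2 = b.0 ⊢ ··b··> t1
Bisimilarity quotient blocks:
  B0 = {s0, t0}
  B1 = {s1, t1}
  B2 = {s2, t2}
s0 ∈ B0, t0 ∈ B0 → same block
Bisimilar ⇒ trace-equivalent.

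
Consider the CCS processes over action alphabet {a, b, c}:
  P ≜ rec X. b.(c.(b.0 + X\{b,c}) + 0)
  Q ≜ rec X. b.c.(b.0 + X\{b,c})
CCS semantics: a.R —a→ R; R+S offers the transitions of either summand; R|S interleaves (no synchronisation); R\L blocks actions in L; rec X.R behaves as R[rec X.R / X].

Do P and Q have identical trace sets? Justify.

Reachable graph of P (4 states):
  s0 = rec X. b.(c.(b.0 + X\{b,c}) + 0) → -b-> s1
  s1 = c.(b.0 + (rec X. b.(c.(b.0 + X\{b,c}) + 0))\{b,c}) + 0 → -c-> s2
  s2 = b.0 + (rec X. b.(c.(b.0 + X\{b,c}) + 0))\{b,c} → -b-> s3
  s3 = 0 → ∅
Reachable graph of Q (4 states):
  t0 = rec X. b.c.(b.0 + X\{b,c}) → -b-> t1
  t1 = c.(b.0 + (rec X. b.c.(b.0 + X\{b,c}))\{b,c}) → -c-> t2
  t2 = b.0 + (rec X. b.c.(b.0 + X\{b,c}))\{b,c} → -b-> t3
  t3 = 0 → ∅
Partition-refinement fixed point:
  B0 = {s0, t0}
  B1 = {s1, t1}
  B2 = {s2, t2}
  B3 = {s3, t3}
s0 ∈ B0, t0 ∈ B0 → same block
Bisimilar ⇒ trace-equivalent.

traces(P) = traces(Q)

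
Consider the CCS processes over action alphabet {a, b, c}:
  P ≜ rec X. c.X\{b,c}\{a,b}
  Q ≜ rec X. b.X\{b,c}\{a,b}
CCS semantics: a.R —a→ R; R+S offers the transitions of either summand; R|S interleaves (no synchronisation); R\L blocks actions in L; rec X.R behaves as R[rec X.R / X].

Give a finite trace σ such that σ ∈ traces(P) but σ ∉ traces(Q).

LTS(P): 2 reachable states
  p0 = rec X. c.X\{b,c}\{a,b} has moves ··c··> p1
  p1 = (rec X. c.X\{b,c}\{a,b})\{b,c}\{a,b} has moves deadlocked
LTS(Q): 2 reachable states
  q0 = rec X. b.X\{b,c}\{a,b} has moves ··b··> q1
  q1 = (rec X. b.X\{b,c}\{a,b})\{b,c}\{a,b} has moves deadlocked
Trace ⟨c⟩ through P, begin at {p0}:
  step 1 (c): {p1}
  — P admits the full trace.
Trace ⟨c⟩ through Q, begin at {q0}:
  step 1 (c): no successor for Q

c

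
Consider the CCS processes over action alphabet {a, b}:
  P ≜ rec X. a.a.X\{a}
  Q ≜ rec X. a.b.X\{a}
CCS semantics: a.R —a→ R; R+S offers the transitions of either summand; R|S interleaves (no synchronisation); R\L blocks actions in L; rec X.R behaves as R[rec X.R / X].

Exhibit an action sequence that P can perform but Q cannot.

LTS(P): 3 reachable states
  m0 = rec X. a.a.X\{a} ⊢ =a=> m1
  m1 = a.(rec X. a.a.X\{a})\{a} ⊢ =a=> m2
  m2 = (rec X. a.a.X\{a})\{a} ⊢ stopped
LTS(Q): 3 reachable states
  n0 = rec X. a.b.X\{a} ⊢ =a=> n1
  n1 = b.(rec X. a.b.X\{a})\{a} ⊢ =b=> n2
  n2 = (rec X. a.b.X\{a})\{a} ⊢ stopped
Executing aa from P (initial set {m0}):
  step 1 (a): {m1}
  step 2 (a): {m2}
  — P admits the full trace.
Executing aa from Q (initial set {n0}):
  step 1 (a): {n1}
  step 2 (a): ∅ (Q stuck)

aa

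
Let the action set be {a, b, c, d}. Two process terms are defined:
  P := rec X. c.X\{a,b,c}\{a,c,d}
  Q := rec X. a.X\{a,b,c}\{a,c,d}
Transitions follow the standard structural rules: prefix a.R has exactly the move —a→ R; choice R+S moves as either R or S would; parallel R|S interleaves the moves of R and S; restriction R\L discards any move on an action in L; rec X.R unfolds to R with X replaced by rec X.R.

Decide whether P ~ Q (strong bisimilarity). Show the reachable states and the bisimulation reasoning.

NO

Reachable graph of P (2 states):
  m0 = rec X. c.X\{a,b,c}\{a,c,d} → ··c··> m1
  m1 = (rec X. c.X\{a,b,c}\{a,c,d})\{a,b,c}\{a,c,d} → ·
Reachable graph of Q (2 states):
  n0 = rec X. a.X\{a,b,c}\{a,c,d} → ··a··> n1
  n1 = (rec X. a.X\{a,b,c}\{a,c,d})\{a,b,c}\{a,c,d} → ·
Partition-refinement fixed point:
  B0 = {m0}
  B1 = {m1, n1}
  B2 = {n0}
m0 ∈ B0, n0 ∈ B2 → different blocks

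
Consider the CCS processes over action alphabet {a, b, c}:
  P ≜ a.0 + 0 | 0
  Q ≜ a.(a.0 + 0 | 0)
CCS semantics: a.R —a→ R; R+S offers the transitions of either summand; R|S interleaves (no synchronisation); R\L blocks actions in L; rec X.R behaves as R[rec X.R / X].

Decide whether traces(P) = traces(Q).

traces(P) ≠ traces(Q) — witness ⟨aa⟩

Reachable graph of P (2 states):
  u0 = a.0 + 0 | 0 :: ··a··> u1
  u1 = 0 :: ∅
Reachable graph of Q (3 states):
  v0 = a.(a.0 + 0 | 0) :: ··a··> v1
  v1 = a.0 + 0 | 0 :: ··a··> v2
  v2 = 0 :: ∅
Executing aa from Q (initial set {v0}):
  step 1 (a): {v1}
  step 2 (a): {v2}
  ✓ Q
Executing aa from P (initial set {u0}):
  step 1 (a): {u1}
  step 2 (a): ∅ (P stuck)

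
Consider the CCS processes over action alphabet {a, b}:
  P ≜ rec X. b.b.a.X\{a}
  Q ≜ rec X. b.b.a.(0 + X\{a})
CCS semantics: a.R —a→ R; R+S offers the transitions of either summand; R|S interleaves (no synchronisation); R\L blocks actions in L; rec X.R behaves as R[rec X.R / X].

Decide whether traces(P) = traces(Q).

trace-equivalent

P's transition system — 6 states:
  p0 = rec X. b.b.a.X\{a} :: --b--▸ p1
  p1 = b.a.(rec X. b.b.a.X\{a})\{a} :: --b--▸ p2
  p2 = a.(rec X. b.b.a.X\{a})\{a} :: --a--▸ p3
  p3 = (rec X. b.b.a.X\{a})\{a} :: --b--▸ p4
  p4 = (b.a.(rec X. b.b.a.X\{a})\{a})\{a} :: --b--▸ p5
  p5 = (a.(rec X. b.b.a.X\{a})\{a})\{a} :: (no moves)
Q's transition system — 6 states:
  q0 = rec X. b.b.a.(0 + X\{a}) :: --b--▸ q1
  q1 = b.a.(0 + (rec X. b.b.a.(0 + X\{a}))\{a}) :: --b--▸ q2
  q2 = a.(0 + (rec X. b.b.a.(0 + X\{a}))\{a}) :: --a--▸ q3
  q3 = 0 + (rec X. b.b.a.(0 + X\{a}))\{a} :: --b--▸ q4
  q4 = (b.a.(0 + (rec X. b.b.a.(0 + X\{a}))\{a}))\{a} :: --b--▸ q5
  q5 = (a.(0 + (rec X. b.b.a.(0 + X\{a}))\{a}))\{a} :: (no moves)
Coarsest stable partition (strong bisimilarity classes):
  B0 = {p0, q0}
  B1 = {p1, q1}
  B2 = {p2, q2}
  B3 = {p3, q3}
  B4 = {p4, q4}
  B5 = {p5, q5}
p0 ∈ B0, q0 ∈ B0 → same block
Bisimilar ⇒ trace-equivalent.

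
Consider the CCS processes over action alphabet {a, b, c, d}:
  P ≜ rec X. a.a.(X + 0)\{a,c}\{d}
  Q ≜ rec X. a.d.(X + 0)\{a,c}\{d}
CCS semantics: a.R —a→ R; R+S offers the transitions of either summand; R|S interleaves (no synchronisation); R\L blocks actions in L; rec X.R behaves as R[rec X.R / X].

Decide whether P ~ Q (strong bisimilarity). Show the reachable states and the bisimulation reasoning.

not bisimilar

LTS(P): 3 reachable states
  u0 = rec X. a.a.(X + 0)\{a,c}\{d} → —a→ u1
  u1 = a.((rec X. a.a.(X + 0)\{a,c}\{d}) + 0)\{a,c}\{d} → —a→ u2
  u2 = ((rec X. a.a.(X + 0)\{a,c}\{d}) + 0)\{a,c}\{d} → deadlocked
LTS(Q): 3 reachable states
  v0 = rec X. a.d.(X + 0)\{a,c}\{d} → —a→ v1
  v1 = d.((rec X. a.d.(X + 0)\{a,c}\{d}) + 0)\{a,c}\{d} → —d→ v2
  v2 = ((rec X. a.d.(X + 0)\{a,c}\{d}) + 0)\{a,c}\{d} → deadlocked
Coarsest stable partition (strong bisimilarity classes):
  B0 = {u0}
  B1 = {u1}
  B2 = {u2, v2}
  B3 = {v0}
  B4 = {v1}
u0 ∈ B0, v0 ∈ B3 → different blocks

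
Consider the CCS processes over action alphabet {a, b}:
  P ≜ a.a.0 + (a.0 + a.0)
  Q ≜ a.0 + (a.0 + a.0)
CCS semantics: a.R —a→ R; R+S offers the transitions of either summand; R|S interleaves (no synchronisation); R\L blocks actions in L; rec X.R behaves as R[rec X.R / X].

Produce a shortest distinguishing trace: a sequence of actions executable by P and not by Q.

aa

P's transition system — 3 states:
  s0 = a.a.0 + (a.0 + a.0) :: ··a··> s1, ··a··> s2
  s1 = 0 :: ∅
  s2 = a.0 :: ··a··> s1
Q's transition system — 2 states:
  t0 = a.0 + (a.0 + a.0) :: ··a··> t1
  t1 = 0 :: ∅
Trace ⟨aa⟩ through P, begin at {s0}:
  [1] a ⇒ {s1, s2}
  [2] a ⇒ {s1}
  P completes σ.
Trace ⟨aa⟩ through Q, begin at {t0}:
  [1] a ⇒ {t1}
  [2] a ⇒ ∅ (Q stuck)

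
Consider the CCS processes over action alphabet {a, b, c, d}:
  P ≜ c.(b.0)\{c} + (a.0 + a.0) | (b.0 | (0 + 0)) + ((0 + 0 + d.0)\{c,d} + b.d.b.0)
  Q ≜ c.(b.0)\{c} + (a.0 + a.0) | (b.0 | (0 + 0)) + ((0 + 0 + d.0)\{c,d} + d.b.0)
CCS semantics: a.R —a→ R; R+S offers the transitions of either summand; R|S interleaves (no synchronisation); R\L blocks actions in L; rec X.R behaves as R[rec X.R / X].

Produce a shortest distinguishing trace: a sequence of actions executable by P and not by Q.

LTS(P): 9 reachable states
  m0 = c.(b.0)\{c} + (a.0 + a.0) | (b.0 | (0 + 0)) + ((0 + 0 + d.0)\{c,d} + b.d.b.0) ⊢ —a→ m1, —b→ m2, —b→ m3, —c→ m4
  m1 = 0 | (b.0 | (0 + 0)) ⊢ —b→ m5
  m2 = (a.0 + a.0) | (0 | (0 + 0)) ⊢ —a→ m5
  m3 = d.b.0 ⊢ —d→ m6
  m4 = (b.0)\{c} ⊢ —b→ m7
  m5 = 0 | (0 | (0 + 0)) ⊢ (no moves)
  m6 = b.0 ⊢ —b→ m8
  m7 = 0\{c} ⊢ (no moves)
  m8 = 0 ⊢ (no moves)
LTS(Q): 8 reachable states
  n0 = c.(b.0)\{c} + (a.0 + a.0) | (b.0 | (0 + 0)) + ((0 + 0 + d.0)\{c,d} + d.b.0) ⊢ —a→ n1, —b→ n2, —c→ n3, —d→ n4
  n1 = 0 | (b.0 | (0 + 0)) ⊢ —b→ n5
  n2 = (a.0 + a.0) | (0 | (0 + 0)) ⊢ —a→ n5
  n3 = (b.0)\{c} ⊢ —b→ n6
  n4 = b.0 ⊢ —b→ n7
  n5 = 0 | (0 | (0 + 0)) ⊢ (no moves)
  n6 = 0\{c} ⊢ (no moves)
  n7 = 0 ⊢ (no moves)
Executing bd from P (initial set {m0}):
  after b @ step 1: {m2, m3}
  after d @ step 2: {m6}
  P completes σ.
Executing bd from Q (initial set {n0}):
  after b @ step 1: {n2}
  after d @ step 2: no successor for Q

bd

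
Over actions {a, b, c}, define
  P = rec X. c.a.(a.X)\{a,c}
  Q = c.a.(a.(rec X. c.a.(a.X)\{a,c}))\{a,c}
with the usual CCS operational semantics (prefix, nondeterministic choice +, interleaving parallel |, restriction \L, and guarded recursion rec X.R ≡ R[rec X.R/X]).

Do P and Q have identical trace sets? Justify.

LTS(P): 3 reachable states
  s0 = rec X. c.a.(a.X)\{a,c} → =c=> s1
  s1 = a.(a.(rec X. c.a.(a.X)\{a,c}))\{a,c} → =a=> s2
  s2 = (a.(rec X. c.a.(a.X)\{a,c}))\{a,c} → stopped
LTS(Q): 3 reachable states
  t0 = c.a.(a.(rec X. c.a.(a.X)\{a,c}))\{a,c} → =c=> t1
  t1 = a.(a.(rec X. c.a.(a.X)\{a,c}))\{a,c} → =a=> t2
  t2 = (a.(rec X. c.a.(a.X)\{a,c}))\{a,c} → stopped
Coarsest stable partition (strong bisimilarity classes):
  B0 = {s0, t0}
  B1 = {s1, t1}
  B2 = {s2, t2}
s0 ∈ B0, t0 ∈ B0 → same block
Bisimilar ⇒ trace-equivalent.

trace-equivalent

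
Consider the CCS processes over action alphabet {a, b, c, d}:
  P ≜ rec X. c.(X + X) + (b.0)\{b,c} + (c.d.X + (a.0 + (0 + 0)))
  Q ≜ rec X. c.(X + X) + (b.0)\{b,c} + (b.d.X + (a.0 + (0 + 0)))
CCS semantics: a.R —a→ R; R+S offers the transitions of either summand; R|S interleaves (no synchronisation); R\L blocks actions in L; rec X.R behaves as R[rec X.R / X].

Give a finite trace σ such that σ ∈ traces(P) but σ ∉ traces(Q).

LTS(P): 4 reachable states
  p0 = rec X. c.(X + X) + (b.0)\{b,c} + (c.d.X + (a.0 + (0 + 0))) :: =a=> p1, =c=> p2, =c=> p3
  p1 = 0 :: ·
  p2 = (rec X. c.(X + X) + (b.0)\{b,c} + (c.d.X + (a.0 + (0 + 0)))) + (rec X. c.(X + X) + (b.0)\{b,c} + (c.d.X + (a.0 + (0 + 0)))) :: =a=> p1, =c=> p2, =c=> p3
  p3 = d.(rec X. c.(X + X) + (b.0)\{b,c} + (c.d.X + (a.0 + (0 + 0)))) :: =d=> p0
LTS(Q): 4 reachable states
  q0 = rec X. c.(X + X) + (b.0)\{b,c} + (b.d.X + (a.0 + (0 + 0))) :: =a=> q1, =b=> q2, =c=> q3
  q1 = 0 :: ·
  q2 = d.(rec X. c.(X + X) + (b.0)\{b,c} + (b.d.X + (a.0 + (0 + 0)))) :: =d=> q0
  q3 = (rec X. c.(X + X) + (b.0)\{b,c} + (b.d.X + (a.0 + (0 + 0)))) + (rec X. c.(X + X) + (b.0)\{b,c} + (b.d.X + (a.0 + (0 + 0)))) :: =a=> q1, =b=> q2, =c=> q3
Trace ⟨cd⟩ through P, begin at {p0}:
  step 1 (c): {p2, p3}
  step 2 (d): {p0}
  — P admits the full trace.
Trace ⟨cd⟩ through Q, begin at {q0}:
  step 1 (c): {q3}
  step 2 (d): ∅ (Q stuck)

cd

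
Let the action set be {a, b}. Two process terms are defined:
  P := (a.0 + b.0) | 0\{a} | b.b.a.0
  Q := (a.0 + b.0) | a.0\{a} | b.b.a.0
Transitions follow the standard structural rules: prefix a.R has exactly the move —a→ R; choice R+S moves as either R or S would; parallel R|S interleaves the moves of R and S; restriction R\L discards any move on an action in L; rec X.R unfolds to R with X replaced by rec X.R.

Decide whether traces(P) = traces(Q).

NO — witness ⟨aa⟩

Reachable graph of P (8 states):
  m0 = (a.0 + b.0) | 0\{a} | b.b.a.0 | ··a··> m1, ··b··> m1, ··b··> m2
  m1 = 0 | 0\{a} | b.b.a.0 | ··b··> m3
  m2 = (a.0 + b.0) | 0\{a} | b.a.0 | ··a··> m3, ··b··> m3, ··b··> m4
  m3 = 0 | 0\{a} | b.a.0 | ··b··> m5
  m4 = (a.0 + b.0) | 0\{a} | a.0 | ··a··> m5, ··a··> m6, ··b··> m5
  m5 = 0 | 0\{a} | a.0 | ··a··> m7
  m6 = (a.0 + b.0) | 0\{a} | 0 | ··a··> m7, ··b··> m7
  m7 = 0 | 0\{a} | 0 | (no moves)
Reachable graph of Q (16 states):
  n0 = (a.0 + b.0) | a.0\{a} | b.b.a.0 | ··a··> n1, ··a··> n2, ··b··> n2, ··b··> n3
  n1 = (a.0 + b.0) | 0\{a} | b.b.a.0 | ··a··> n4, ··b··> n4, ··b··> n5
  n2 = 0 | a.0\{a} | b.b.a.0 | ··a··> n4, ··b··> n6
  n3 = (a.0 + b.0) | a.0\{a} | b.a.0 | ··a··> n5, ··a··> n6, ··b··> n6, ··b··> n7
  n4 = 0 | 0\{a} | b.b.a.0 | ··b··> n8
  n5 = (a.0 + b.0) | 0\{a} | b.a.0 | ··a··> n8, ··b··> n8, ··b··> n9
  n6 = 0 | a.0\{a} | b.a.0 | ··a··> n8, ··b··> n10
  n7 = (a.0 + b.0) | a.0\{a} | a.0 | ··a··> n10, ··a··> n11, ··a··> n9, ··b··> n10
  n8 = 0 | 0\{a} | b.a.0 | ··b··> n12
  n9 = (a.0 + b.0) | 0\{a} | a.0 | ··a··> n12, ··a··> n13, ··b··> n12
  n10 = 0 | a.0\{a} | a.0 | ··a··> n12, ··a··> n14
  n11 = (a.0 + b.0) | a.0\{a} | 0 | ··a··> n13, ··a··> n14, ··b··> n14
  n12 = 0 | 0\{a} | a.0 | ··a··> n15
  n13 = (a.0 + b.0) | 0\{a} | 0 | ··a··> n15, ··b··> n15
  n14 = 0 | a.0\{a} | 0 | ··a··> n15
  n15 = 0 | 0\{a} | 0 | (no moves)
Trace ⟨aa⟩ through Q, begin at {n0}:
  [1] a ⇒ {n1, n2}
  [2] a ⇒ {n4}
  Q completes σ.
Trace ⟨aa⟩ through P, begin at {m0}:
  [1] a ⇒ {m1}
  [2] a ⇒ no successor for P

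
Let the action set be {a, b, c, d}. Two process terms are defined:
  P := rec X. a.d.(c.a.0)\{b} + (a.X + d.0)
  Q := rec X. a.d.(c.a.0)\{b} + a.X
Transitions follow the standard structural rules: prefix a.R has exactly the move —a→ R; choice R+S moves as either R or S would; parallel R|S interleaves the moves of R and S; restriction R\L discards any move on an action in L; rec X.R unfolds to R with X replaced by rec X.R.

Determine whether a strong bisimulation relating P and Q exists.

not bisimilar

P's transition system — 6 states:
  m0 = rec X. a.d.(c.a.0)\{b} + (a.X + d.0) has moves --a--▸ m0, --a--▸ m1, --d--▸ m2
  m1 = d.(c.a.0)\{b} has moves --d--▸ m3
  m2 = 0 has moves ·
  m3 = (c.a.0)\{b} has moves --c--▸ m4
  m4 = (a.0)\{b} has moves --a--▸ m5
  m5 = 0\{b} has moves ·
Q's transition system — 5 states:
  n0 = rec X. a.d.(c.a.0)\{b} + a.X has moves --a--▸ n0, --a--▸ n1
  n1 = d.(c.a.0)\{b} has moves --d--▸ n2
  n2 = (c.a.0)\{b} has moves --c--▸ n3
  n3 = (a.0)\{b} has moves --a--▸ n4
  n4 = 0\{b} has moves ·
Bisimilarity quotient blocks:
  B0 = {m0}
  B1 = {m1, n1}
  B2 = {m3, n2}
  B3 = {m4, n3}
  B4 = {m2, m5, n4}
  B5 = {n0}
m0 ∈ B0, n0 ∈ B5 → different blocks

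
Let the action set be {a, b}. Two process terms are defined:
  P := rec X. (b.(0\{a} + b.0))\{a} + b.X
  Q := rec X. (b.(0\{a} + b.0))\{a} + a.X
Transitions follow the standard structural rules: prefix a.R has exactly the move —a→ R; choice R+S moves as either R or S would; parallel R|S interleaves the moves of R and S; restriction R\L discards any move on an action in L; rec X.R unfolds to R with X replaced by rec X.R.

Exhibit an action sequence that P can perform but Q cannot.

P's transition system — 3 states:
  p0 = rec X. (b.(0\{a} + b.0))\{a} + b.X | -b-> p0, -b-> p1
  p1 = (0\{a} + b.0)\{a} | -b-> p2
  p2 = 0\{a} | deadlocked
Q's transition system — 3 states:
  q0 = rec X. (b.(0\{a} + b.0))\{a} + a.X | -a-> q0, -b-> q1
  q1 = (0\{a} + b.0)\{a} | -b-> q2
  q2 = 0\{a} | deadlocked
Trace ⟨bbb⟩ through P, begin at {p0}:
  step 1 (b): {p0, p1}
  step 2 (b): {p0, p1, p2}
  step 3 (b): {p0, p1, p2}
  ✓ P
Trace ⟨bbb⟩ through Q, begin at {q0}:
  step 1 (b): {q1}
  step 2 (b): {q2}
  step 3 (b): ∅  — Q cannot continue

bbb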